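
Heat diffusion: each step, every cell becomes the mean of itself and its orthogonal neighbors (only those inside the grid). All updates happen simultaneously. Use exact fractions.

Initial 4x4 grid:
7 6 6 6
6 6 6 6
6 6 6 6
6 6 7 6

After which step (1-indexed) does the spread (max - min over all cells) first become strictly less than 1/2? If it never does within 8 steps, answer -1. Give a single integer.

Step 1: max=19/3, min=6, spread=1/3
  -> spread < 1/2 first at step 1
Step 2: max=113/18, min=6, spread=5/18
Step 3: max=6691/1080, min=289/48, spread=377/2160
Step 4: max=39923/6480, min=14501/2400, spread=7703/64800
Step 5: max=5970643/972000, min=1308301/216000, spread=166577/1944000
Step 6: max=178730347/29160000, min=39333071/6480000, spread=692611/11664000
Step 7: max=5356232281/874800000, min=26259601/4320000, spread=77326157/1749600000
Step 8: max=267666732959/43740000000, min=35491488103/5832000000, spread=2961144373/87480000000

Answer: 1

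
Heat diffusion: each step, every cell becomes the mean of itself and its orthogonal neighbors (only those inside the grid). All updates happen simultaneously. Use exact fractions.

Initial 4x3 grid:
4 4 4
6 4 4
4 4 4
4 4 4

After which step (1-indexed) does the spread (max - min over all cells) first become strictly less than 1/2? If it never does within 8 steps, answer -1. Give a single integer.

Answer: 3

Derivation:
Step 1: max=14/3, min=4, spread=2/3
Step 2: max=271/60, min=4, spread=31/60
Step 3: max=2371/540, min=4, spread=211/540
  -> spread < 1/2 first at step 3
Step 4: max=232897/54000, min=3647/900, spread=14077/54000
Step 5: max=2084407/486000, min=219683/54000, spread=5363/24300
Step 6: max=62060809/14580000, min=122869/30000, spread=93859/583200
Step 7: max=3709474481/874800000, min=199736467/48600000, spread=4568723/34992000
Step 8: max=221732435629/52488000000, min=6013618889/1458000000, spread=8387449/83980800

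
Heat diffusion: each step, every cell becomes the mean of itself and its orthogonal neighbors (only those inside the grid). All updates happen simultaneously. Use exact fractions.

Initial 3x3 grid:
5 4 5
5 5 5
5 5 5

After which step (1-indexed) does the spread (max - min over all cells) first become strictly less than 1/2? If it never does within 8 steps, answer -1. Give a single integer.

Step 1: max=5, min=14/3, spread=1/3
  -> spread < 1/2 first at step 1
Step 2: max=5, min=1133/240, spread=67/240
Step 3: max=993/200, min=10363/2160, spread=1807/10800
Step 4: max=26639/5400, min=4162037/864000, spread=33401/288000
Step 5: max=2656609/540000, min=37650067/7776000, spread=3025513/38880000
Step 6: max=141244051/28800000, min=15087073133/3110400000, spread=53531/995328
Step 7: max=38088883949/7776000000, min=907087074151/186624000000, spread=450953/11943936
Step 8: max=4564591389481/933120000000, min=54478296439397/11197440000000, spread=3799043/143327232

Answer: 1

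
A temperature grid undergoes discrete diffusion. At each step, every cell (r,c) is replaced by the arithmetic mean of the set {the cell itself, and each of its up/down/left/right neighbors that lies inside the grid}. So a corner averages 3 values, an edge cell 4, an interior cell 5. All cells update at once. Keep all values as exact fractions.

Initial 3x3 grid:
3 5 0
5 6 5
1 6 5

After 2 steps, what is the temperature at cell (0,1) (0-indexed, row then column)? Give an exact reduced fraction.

Step 1: cell (0,1) = 7/2
Step 2: cell (0,1) = 497/120
Full grid after step 2:
  139/36 497/120 65/18
  1049/240 423/100 271/60
  49/12 577/120 83/18

Answer: 497/120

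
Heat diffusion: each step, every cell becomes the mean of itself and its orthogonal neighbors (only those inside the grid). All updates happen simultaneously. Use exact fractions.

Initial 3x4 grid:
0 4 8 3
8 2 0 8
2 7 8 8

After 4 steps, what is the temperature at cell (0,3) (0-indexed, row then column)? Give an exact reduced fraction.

Step 1: cell (0,3) = 19/3
Step 2: cell (0,3) = 89/18
Step 3: cell (0,3) = 707/135
Step 4: cell (0,3) = 659803/129600
Full grid after step 4:
  86303/21600 101227/24000 1023443/216000 659803/129600
  914713/216000 811729/180000 1802233/360000 4725977/864000
  73321/16200 261667/54000 24241/4500 244951/43200

Answer: 659803/129600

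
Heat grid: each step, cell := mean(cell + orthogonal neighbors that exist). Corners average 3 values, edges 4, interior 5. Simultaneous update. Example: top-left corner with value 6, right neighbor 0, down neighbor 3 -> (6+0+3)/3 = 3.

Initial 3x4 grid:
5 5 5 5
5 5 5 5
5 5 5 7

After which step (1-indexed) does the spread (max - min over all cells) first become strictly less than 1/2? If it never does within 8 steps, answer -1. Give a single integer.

Step 1: max=17/3, min=5, spread=2/3
Step 2: max=50/9, min=5, spread=5/9
Step 3: max=581/108, min=5, spread=41/108
  -> spread < 1/2 first at step 3
Step 4: max=69017/12960, min=5, spread=4217/12960
Step 5: max=4097149/777600, min=18079/3600, spread=38417/155520
Step 6: max=244480211/46656000, min=362597/72000, spread=1903471/9331200
Step 7: max=14597789089/2799360000, min=10915759/2160000, spread=18038617/111974400
Step 8: max=873076182851/167961600000, min=984926759/194400000, spread=883978523/6718464000

Answer: 3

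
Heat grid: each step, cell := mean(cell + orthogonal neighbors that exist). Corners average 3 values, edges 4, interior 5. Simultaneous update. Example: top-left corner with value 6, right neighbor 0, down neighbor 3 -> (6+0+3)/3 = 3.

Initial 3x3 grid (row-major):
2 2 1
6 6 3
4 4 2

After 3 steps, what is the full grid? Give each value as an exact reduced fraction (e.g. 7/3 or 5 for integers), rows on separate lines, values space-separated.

After step 1:
  10/3 11/4 2
  9/2 21/5 3
  14/3 4 3
After step 2:
  127/36 737/240 31/12
  167/40 369/100 61/20
  79/18 119/30 10/3
After step 3:
  7757/2160 46339/14400 2089/720
  9469/2400 7181/2000 3797/1200
  4511/1080 13841/3600 69/20

Answer: 7757/2160 46339/14400 2089/720
9469/2400 7181/2000 3797/1200
4511/1080 13841/3600 69/20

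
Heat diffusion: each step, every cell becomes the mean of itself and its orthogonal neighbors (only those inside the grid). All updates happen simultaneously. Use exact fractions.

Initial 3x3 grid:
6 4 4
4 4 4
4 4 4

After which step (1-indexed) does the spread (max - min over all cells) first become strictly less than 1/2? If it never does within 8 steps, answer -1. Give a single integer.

Step 1: max=14/3, min=4, spread=2/3
Step 2: max=41/9, min=4, spread=5/9
Step 3: max=473/108, min=4, spread=41/108
  -> spread < 1/2 first at step 3
Step 4: max=28051/6480, min=731/180, spread=347/1296
Step 5: max=1662137/388800, min=7357/1800, spread=2921/15552
Step 6: max=99140539/23328000, min=889483/216000, spread=24611/186624
Step 7: max=5917442033/1399680000, min=20096741/4860000, spread=207329/2239488
Step 8: max=353953152451/83980800000, min=1075601599/259200000, spread=1746635/26873856

Answer: 3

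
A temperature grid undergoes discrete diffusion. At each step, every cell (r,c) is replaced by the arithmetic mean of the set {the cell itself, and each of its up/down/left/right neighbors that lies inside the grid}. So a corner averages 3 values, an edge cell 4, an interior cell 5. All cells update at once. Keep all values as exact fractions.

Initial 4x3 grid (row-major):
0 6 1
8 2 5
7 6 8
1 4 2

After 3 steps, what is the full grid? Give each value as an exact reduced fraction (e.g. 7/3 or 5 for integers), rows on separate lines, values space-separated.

After step 1:
  14/3 9/4 4
  17/4 27/5 4
  11/2 27/5 21/4
  4 13/4 14/3
After step 2:
  67/18 979/240 41/12
  1189/240 213/50 373/80
  383/80 124/25 1159/240
  17/4 1039/240 79/18
After step 3:
  574/135 55721/14400 1459/360
  31903/7200 27499/6000 10301/2400
  11371/2400 27799/6000 33913/7200
  401/90 64541/14400 4877/1080

Answer: 574/135 55721/14400 1459/360
31903/7200 27499/6000 10301/2400
11371/2400 27799/6000 33913/7200
401/90 64541/14400 4877/1080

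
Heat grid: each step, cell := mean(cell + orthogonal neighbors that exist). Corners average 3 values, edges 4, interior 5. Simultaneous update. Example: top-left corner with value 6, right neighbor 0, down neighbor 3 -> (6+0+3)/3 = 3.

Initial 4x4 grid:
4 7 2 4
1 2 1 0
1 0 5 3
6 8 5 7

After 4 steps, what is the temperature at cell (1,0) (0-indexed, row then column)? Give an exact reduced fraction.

Answer: 8893/3000

Derivation:
Step 1: cell (1,0) = 2
Step 2: cell (1,0) = 51/20
Step 3: cell (1,0) = 287/100
Step 4: cell (1,0) = 8893/3000
Full grid after step 4:
  21451/7200 70009/24000 67121/24000 97/36
  8893/3000 59601/20000 7269/2500 70151/24000
  29999/9000 50653/15000 71107/20000 28221/8000
  20071/5400 71833/18000 24637/6000 1999/480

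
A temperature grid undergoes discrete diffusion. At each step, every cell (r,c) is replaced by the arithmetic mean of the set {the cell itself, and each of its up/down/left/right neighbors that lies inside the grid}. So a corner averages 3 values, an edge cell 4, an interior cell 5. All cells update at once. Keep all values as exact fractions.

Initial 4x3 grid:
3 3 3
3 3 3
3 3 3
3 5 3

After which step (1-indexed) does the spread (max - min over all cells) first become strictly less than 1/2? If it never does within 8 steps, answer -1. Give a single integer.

Answer: 3

Derivation:
Step 1: max=11/3, min=3, spread=2/3
Step 2: max=427/120, min=3, spread=67/120
Step 3: max=3677/1080, min=3, spread=437/1080
  -> spread < 1/2 first at step 3
Step 4: max=1453531/432000, min=1509/500, spread=29951/86400
Step 5: max=12879821/3888000, min=10283/3375, spread=206761/777600
Step 6: max=5121795571/1555200000, min=8265671/2700000, spread=14430763/62208000
Step 7: max=305043741689/93312000000, min=665652727/216000000, spread=139854109/746496000
Step 8: max=18218631890251/5598720000000, min=60171228977/19440000000, spread=7114543559/44789760000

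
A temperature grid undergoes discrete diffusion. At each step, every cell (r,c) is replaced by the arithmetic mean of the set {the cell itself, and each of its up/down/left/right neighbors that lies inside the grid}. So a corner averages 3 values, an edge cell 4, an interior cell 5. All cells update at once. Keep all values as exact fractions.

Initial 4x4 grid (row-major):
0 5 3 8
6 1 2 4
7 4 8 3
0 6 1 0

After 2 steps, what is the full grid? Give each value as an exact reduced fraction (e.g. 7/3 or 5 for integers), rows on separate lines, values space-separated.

Answer: 113/36 841/240 307/80 55/12
901/240 363/100 391/100 83/20
1037/240 97/25 199/50 97/30
34/9 481/120 343/120 53/18

Derivation:
After step 1:
  11/3 9/4 9/2 5
  7/2 18/5 18/5 17/4
  17/4 26/5 18/5 15/4
  13/3 11/4 15/4 4/3
After step 2:
  113/36 841/240 307/80 55/12
  901/240 363/100 391/100 83/20
  1037/240 97/25 199/50 97/30
  34/9 481/120 343/120 53/18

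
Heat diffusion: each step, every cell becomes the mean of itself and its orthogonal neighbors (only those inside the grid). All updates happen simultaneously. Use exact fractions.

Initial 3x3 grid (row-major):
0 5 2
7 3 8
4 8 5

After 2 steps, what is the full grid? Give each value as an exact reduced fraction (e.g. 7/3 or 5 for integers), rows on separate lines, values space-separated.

Answer: 10/3 177/40 4
601/120 217/50 227/40
89/18 92/15 11/2

Derivation:
After step 1:
  4 5/2 5
  7/2 31/5 9/2
  19/3 5 7
After step 2:
  10/3 177/40 4
  601/120 217/50 227/40
  89/18 92/15 11/2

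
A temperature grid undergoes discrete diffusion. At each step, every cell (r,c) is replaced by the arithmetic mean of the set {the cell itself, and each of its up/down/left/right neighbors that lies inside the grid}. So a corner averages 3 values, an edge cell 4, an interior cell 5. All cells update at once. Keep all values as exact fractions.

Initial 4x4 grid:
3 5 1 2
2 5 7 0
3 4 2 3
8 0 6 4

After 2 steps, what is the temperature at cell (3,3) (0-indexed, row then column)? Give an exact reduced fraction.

Step 1: cell (3,3) = 13/3
Step 2: cell (3,3) = 115/36
Full grid after step 2:
  121/36 911/240 45/16 31/12
  463/120 343/100 15/4 37/16
  419/120 411/100 309/100 839/240
  149/36 419/120 487/120 115/36

Answer: 115/36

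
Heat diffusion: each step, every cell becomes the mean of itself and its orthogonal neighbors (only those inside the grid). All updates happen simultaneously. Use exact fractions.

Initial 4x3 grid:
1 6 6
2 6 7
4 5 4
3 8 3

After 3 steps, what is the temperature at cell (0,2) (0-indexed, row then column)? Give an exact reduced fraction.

Answer: 11477/2160

Derivation:
Step 1: cell (0,2) = 19/3
Step 2: cell (0,2) = 101/18
Step 3: cell (0,2) = 11477/2160
Full grid after step 3:
  163/40 68287/14400 11477/2160
  9937/2400 7097/1500 19093/3600
  10297/2400 1207/250 3043/600
  1649/360 7603/1600 3623/720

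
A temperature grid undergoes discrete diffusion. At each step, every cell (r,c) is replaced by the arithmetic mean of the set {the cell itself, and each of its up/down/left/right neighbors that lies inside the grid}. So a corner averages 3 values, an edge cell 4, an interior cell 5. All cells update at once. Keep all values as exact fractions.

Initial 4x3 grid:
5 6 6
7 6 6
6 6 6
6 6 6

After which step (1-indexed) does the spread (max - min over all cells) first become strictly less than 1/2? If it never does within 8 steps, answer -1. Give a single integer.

Step 1: max=25/4, min=23/4, spread=1/2
Step 2: max=489/80, min=71/12, spread=47/240
  -> spread < 1/2 first at step 2
Step 3: max=14609/2400, min=28573/4800, spread=43/320
Step 4: max=130889/21600, min=258143/43200, spread=727/8640
Step 5: max=13064531/2160000, min=103563493/17280000, spread=63517/1152000
Step 6: max=117512711/19440000, min=932663963/155520000, spread=297509/6220800
Step 7: max=3521660087/583200000, min=56028115417/9331200000, spread=12737839/373248000
Step 8: max=105610884179/17496000000, min=3363101018603/559872000000, spread=131578201/4478976000

Answer: 2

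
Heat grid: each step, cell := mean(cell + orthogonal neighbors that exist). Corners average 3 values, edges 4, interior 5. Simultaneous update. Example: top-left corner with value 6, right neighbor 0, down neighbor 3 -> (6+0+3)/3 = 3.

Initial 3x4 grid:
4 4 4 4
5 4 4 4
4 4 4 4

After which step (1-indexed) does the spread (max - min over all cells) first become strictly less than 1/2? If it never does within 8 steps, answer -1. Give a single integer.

Step 1: max=13/3, min=4, spread=1/3
  -> spread < 1/2 first at step 1
Step 2: max=1027/240, min=4, spread=67/240
Step 3: max=9077/2160, min=4, spread=437/2160
Step 4: max=3613531/864000, min=4009/1000, spread=29951/172800
Step 5: max=32319821/7776000, min=13579/3375, spread=206761/1555200
Step 6: max=12897795571/3110400000, min=21765671/5400000, spread=14430763/124416000
Step 7: max=771603741689/186624000000, min=1745652727/432000000, spread=139854109/1492992000
Step 8: max=46212231890251/11197440000000, min=157371228977/38880000000, spread=7114543559/89579520000

Answer: 1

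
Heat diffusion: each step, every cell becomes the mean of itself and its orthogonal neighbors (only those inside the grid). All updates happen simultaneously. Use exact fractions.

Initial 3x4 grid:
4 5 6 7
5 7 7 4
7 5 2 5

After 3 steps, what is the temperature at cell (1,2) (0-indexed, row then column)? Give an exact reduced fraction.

Step 1: cell (1,2) = 26/5
Step 2: cell (1,2) = 111/20
Step 3: cell (1,2) = 3179/600
Full grid after step 3:
  5879/1080 1585/288 8153/1440 5981/1080
  15719/2880 3293/600 3179/600 15287/2880
  11803/2160 761/144 229/45 10447/2160

Answer: 3179/600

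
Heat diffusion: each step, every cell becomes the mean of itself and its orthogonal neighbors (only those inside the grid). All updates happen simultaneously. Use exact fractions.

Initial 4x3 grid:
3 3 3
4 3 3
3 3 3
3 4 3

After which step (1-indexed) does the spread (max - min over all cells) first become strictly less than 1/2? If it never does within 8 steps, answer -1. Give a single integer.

Answer: 1

Derivation:
Step 1: max=10/3, min=3, spread=1/3
  -> spread < 1/2 first at step 1
Step 2: max=787/240, min=3, spread=67/240
Step 3: max=7067/2160, min=551/180, spread=91/432
Step 4: max=421123/129600, min=16657/5400, spread=4271/25920
Step 5: max=25156997/7776000, min=37289/12000, spread=39749/311040
Step 6: max=1503578023/466560000, min=7586419/2430000, spread=1879423/18662400
Step 7: max=89938711157/27993600000, min=1827479959/583200000, spread=3551477/44789760
Step 8: max=5383203076063/1679616000000, min=9162151213/2916000000, spread=846431819/13436928000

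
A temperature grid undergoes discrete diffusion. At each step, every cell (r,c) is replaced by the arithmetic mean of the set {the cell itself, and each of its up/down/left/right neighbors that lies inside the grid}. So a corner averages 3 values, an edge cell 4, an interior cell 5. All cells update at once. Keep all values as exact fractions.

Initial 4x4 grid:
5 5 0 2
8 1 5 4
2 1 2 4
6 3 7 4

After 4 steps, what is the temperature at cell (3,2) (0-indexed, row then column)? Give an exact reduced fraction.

Answer: 277301/72000

Derivation:
Step 1: cell (3,2) = 4
Step 2: cell (3,2) = 341/80
Step 3: cell (3,2) = 359/96
Step 4: cell (3,2) = 277301/72000
Full grid after step 4:
  1723/450 17489/4800 223183/72000 8363/2700
  56429/14400 51709/15000 50599/15000 227353/72000
  792523/216000 332087/90000 20717/6000 264241/72000
  123083/32400 784783/216000 277301/72000 8233/2160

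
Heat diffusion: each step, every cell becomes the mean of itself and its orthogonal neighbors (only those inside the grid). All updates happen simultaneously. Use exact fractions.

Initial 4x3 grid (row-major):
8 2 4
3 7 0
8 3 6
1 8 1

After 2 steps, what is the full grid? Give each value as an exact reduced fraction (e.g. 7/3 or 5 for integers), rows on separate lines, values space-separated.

After step 1:
  13/3 21/4 2
  13/2 3 17/4
  15/4 32/5 5/2
  17/3 13/4 5
After step 2:
  193/36 175/48 23/6
  211/48 127/25 47/16
  1339/240 189/50 363/80
  38/9 1219/240 43/12

Answer: 193/36 175/48 23/6
211/48 127/25 47/16
1339/240 189/50 363/80
38/9 1219/240 43/12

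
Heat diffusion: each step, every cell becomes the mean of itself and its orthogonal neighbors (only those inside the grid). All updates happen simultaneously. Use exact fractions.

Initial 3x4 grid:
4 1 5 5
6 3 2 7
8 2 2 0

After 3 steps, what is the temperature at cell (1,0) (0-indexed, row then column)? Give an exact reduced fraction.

Answer: 20239/4800

Derivation:
Step 1: cell (1,0) = 21/4
Step 2: cell (1,0) = 341/80
Step 3: cell (1,0) = 20239/4800
Full grid after step 3:
  8323/2160 13553/3600 3227/900 1091/270
  20239/4800 1759/500 21283/6000 24781/7200
  4459/1080 26831/7200 2399/800 2321/720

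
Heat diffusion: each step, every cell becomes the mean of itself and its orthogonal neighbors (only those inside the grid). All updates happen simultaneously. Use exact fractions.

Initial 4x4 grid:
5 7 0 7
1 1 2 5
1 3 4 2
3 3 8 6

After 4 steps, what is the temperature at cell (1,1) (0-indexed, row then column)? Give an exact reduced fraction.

Step 1: cell (1,1) = 14/5
Step 2: cell (1,1) = 257/100
Step 3: cell (1,1) = 18479/6000
Step 4: cell (1,1) = 110053/36000
Full grid after step 4:
  195851/64800 705581/216000 248759/72000 535/144
  157589/54000 110053/36000 106091/30000 270359/72000
  152093/54000 290563/90000 5323/1440 888821/216000
  19697/6480 366961/108000 437173/108000 280541/64800

Answer: 110053/36000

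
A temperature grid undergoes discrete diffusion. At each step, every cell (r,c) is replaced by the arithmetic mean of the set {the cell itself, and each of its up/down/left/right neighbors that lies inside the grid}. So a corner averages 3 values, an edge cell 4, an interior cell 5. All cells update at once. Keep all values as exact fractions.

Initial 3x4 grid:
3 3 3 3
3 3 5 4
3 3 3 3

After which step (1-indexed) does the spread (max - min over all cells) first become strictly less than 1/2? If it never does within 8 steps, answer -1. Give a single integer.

Answer: 3

Derivation:
Step 1: max=15/4, min=3, spread=3/4
Step 2: max=71/20, min=3, spread=11/20
Step 3: max=10159/2880, min=123/40, spread=1303/2880
  -> spread < 1/2 first at step 3
Step 4: max=89909/25920, min=2251/720, spread=8873/25920
Step 5: max=7154939/2073600, min=90827/28800, spread=123079/414720
Step 6: max=85103261/24883200, min=1835137/576000, spread=29126713/124416000
Step 7: max=25413683219/7464960000, min=332091007/103680000, spread=300626143/1492992000
Step 8: max=1516707447001/447897600000, min=20042042623/6220800000, spread=14736075629/89579520000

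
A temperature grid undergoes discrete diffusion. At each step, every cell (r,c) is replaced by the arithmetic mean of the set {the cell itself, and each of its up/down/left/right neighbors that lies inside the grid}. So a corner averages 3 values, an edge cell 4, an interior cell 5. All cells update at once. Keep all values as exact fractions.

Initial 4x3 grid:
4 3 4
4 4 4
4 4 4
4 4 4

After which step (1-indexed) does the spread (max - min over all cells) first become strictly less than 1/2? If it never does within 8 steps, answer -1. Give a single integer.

Answer: 1

Derivation:
Step 1: max=4, min=11/3, spread=1/3
  -> spread < 1/2 first at step 1
Step 2: max=4, min=893/240, spread=67/240
Step 3: max=4, min=8203/2160, spread=437/2160
Step 4: max=3991/1000, min=3298469/864000, spread=29951/172800
Step 5: max=13421/3375, min=29888179/7776000, spread=206761/1555200
Step 6: max=21434329/5400000, min=11985404429/3110400000, spread=14430763/124416000
Step 7: max=1710347273/432000000, min=721388258311/186624000000, spread=139854109/1492992000
Step 8: max=153668771023/38880000000, min=43367288109749/11197440000000, spread=7114543559/89579520000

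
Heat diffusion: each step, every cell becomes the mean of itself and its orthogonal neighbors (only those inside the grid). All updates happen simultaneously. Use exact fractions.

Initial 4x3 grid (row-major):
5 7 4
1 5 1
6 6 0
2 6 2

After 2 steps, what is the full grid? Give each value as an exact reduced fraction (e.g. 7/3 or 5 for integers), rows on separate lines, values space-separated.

Answer: 83/18 211/48 47/12
49/12 103/25 51/16
259/60 93/25 721/240
149/36 239/60 107/36

Derivation:
After step 1:
  13/3 21/4 4
  17/4 4 5/2
  15/4 23/5 9/4
  14/3 4 8/3
After step 2:
  83/18 211/48 47/12
  49/12 103/25 51/16
  259/60 93/25 721/240
  149/36 239/60 107/36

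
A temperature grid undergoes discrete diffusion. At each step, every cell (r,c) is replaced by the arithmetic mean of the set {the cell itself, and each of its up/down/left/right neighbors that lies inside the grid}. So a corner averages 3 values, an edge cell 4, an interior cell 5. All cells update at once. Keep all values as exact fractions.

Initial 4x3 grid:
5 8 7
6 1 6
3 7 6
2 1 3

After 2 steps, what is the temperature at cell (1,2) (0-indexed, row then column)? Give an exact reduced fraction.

Step 1: cell (1,2) = 5
Step 2: cell (1,2) = 231/40
Full grid after step 2:
  46/9 1451/240 23/4
  1211/240 116/25 231/40
  277/80 449/100 523/120
  13/4 731/240 145/36

Answer: 231/40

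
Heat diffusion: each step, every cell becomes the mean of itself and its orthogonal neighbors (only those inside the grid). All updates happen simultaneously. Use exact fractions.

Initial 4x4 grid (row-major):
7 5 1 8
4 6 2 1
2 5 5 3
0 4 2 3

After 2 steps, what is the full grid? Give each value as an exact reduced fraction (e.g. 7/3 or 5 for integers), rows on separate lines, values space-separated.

Answer: 89/18 1109/240 181/48 65/18
517/120 213/50 183/50 77/24
139/40 177/50 173/50 377/120
5/2 253/80 739/240 55/18

Derivation:
After step 1:
  16/3 19/4 4 10/3
  19/4 22/5 3 7/2
  11/4 22/5 17/5 3
  2 11/4 7/2 8/3
After step 2:
  89/18 1109/240 181/48 65/18
  517/120 213/50 183/50 77/24
  139/40 177/50 173/50 377/120
  5/2 253/80 739/240 55/18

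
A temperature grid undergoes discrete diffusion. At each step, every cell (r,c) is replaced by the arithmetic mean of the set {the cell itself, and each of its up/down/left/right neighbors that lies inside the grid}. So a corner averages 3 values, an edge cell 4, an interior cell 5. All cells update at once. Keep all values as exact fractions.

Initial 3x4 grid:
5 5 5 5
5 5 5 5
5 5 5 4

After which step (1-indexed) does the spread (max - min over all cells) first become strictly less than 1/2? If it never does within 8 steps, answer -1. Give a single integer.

Answer: 1

Derivation:
Step 1: max=5, min=14/3, spread=1/3
  -> spread < 1/2 first at step 1
Step 2: max=5, min=85/18, spread=5/18
Step 3: max=5, min=1039/216, spread=41/216
Step 4: max=5, min=125383/25920, spread=4217/25920
Step 5: max=35921/7200, min=7566851/1555200, spread=38417/311040
Step 6: max=717403/144000, min=455359789/93312000, spread=1903471/18662400
Step 7: max=21484241/4320000, min=27392610911/5598720000, spread=18038617/223948800
Step 8: max=1931073241/388800000, min=1646347817149/335923200000, spread=883978523/13436928000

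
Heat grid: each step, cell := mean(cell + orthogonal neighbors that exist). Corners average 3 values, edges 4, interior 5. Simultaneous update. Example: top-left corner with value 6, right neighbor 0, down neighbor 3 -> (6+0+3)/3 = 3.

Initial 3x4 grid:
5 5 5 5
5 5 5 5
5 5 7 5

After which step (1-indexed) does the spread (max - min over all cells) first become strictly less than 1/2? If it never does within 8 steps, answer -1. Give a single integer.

Step 1: max=17/3, min=5, spread=2/3
Step 2: max=331/60, min=5, spread=31/60
Step 3: max=2911/540, min=5, spread=211/540
  -> spread < 1/2 first at step 3
Step 4: max=286897/54000, min=4547/900, spread=14077/54000
Step 5: max=2570407/486000, min=273683/54000, spread=5363/24300
Step 6: max=76640809/14580000, min=152869/30000, spread=93859/583200
Step 7: max=4584274481/874800000, min=248336467/48600000, spread=4568723/34992000
Step 8: max=274220435629/52488000000, min=7471618889/1458000000, spread=8387449/83980800

Answer: 3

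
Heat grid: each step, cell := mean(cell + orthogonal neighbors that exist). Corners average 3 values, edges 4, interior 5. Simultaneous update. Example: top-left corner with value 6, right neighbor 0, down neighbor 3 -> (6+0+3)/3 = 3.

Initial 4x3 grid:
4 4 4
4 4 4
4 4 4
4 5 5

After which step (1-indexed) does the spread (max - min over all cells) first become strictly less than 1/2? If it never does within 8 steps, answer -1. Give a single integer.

Step 1: max=14/3, min=4, spread=2/3
Step 2: max=161/36, min=4, spread=17/36
  -> spread < 1/2 first at step 2
Step 3: max=9487/2160, min=4, spread=847/2160
Step 4: max=140231/32400, min=904/225, spread=2011/6480
Step 5: max=16682783/3888000, min=435713/108000, spread=199423/777600
Step 6: max=994024867/233280000, min=8755249/2160000, spread=1938319/9331200
Step 7: max=59348877053/13996800000, min=791044199/194400000, spread=95747789/559872000
Step 8: max=3546801255127/839808000000, min=47629143941/11664000000, spread=940023131/6718464000

Answer: 2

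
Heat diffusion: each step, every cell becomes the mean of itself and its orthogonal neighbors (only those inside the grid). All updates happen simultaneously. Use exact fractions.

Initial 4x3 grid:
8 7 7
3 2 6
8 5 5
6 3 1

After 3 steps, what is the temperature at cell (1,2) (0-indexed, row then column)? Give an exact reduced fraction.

Step 1: cell (1,2) = 5
Step 2: cell (1,2) = 1231/240
Step 3: cell (1,2) = 36577/7200
Full grid after step 3:
  4057/720 20291/3600 12121/2160
  12859/2400 3887/750 36577/7200
  36187/7200 28021/6000 10529/2400
  5213/1080 62759/14400 182/45

Answer: 36577/7200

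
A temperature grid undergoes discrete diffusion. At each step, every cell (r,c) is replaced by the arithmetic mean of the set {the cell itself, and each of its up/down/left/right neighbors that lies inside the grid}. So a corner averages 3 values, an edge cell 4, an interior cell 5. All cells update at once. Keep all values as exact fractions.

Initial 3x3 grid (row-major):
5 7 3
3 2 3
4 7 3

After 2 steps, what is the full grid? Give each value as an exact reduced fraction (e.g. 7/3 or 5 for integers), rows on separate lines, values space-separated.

Answer: 17/4 1079/240 34/9
527/120 189/50 949/240
73/18 87/20 133/36

Derivation:
After step 1:
  5 17/4 13/3
  7/2 22/5 11/4
  14/3 4 13/3
After step 2:
  17/4 1079/240 34/9
  527/120 189/50 949/240
  73/18 87/20 133/36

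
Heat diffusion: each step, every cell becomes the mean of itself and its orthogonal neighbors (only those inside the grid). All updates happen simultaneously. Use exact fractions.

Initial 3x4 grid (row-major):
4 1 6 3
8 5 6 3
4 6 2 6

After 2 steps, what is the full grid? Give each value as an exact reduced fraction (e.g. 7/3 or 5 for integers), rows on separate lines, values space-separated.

After step 1:
  13/3 4 4 4
  21/4 26/5 22/5 9/2
  6 17/4 5 11/3
After step 2:
  163/36 263/60 41/10 25/6
  1247/240 231/50 231/50 497/120
  31/6 409/80 1039/240 79/18

Answer: 163/36 263/60 41/10 25/6
1247/240 231/50 231/50 497/120
31/6 409/80 1039/240 79/18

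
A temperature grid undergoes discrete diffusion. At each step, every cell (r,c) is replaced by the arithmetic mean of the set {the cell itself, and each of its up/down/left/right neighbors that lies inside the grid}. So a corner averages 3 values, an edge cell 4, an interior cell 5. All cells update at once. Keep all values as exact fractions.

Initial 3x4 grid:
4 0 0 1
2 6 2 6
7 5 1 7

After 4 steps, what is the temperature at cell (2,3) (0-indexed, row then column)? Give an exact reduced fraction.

Answer: 11771/3240

Derivation:
Step 1: cell (2,3) = 14/3
Step 2: cell (2,3) = 149/36
Step 3: cell (2,3) = 841/216
Step 4: cell (2,3) = 11771/3240
Full grid after step 4:
  27049/8640 8099/2880 23753/8640 35689/12960
  121249/34560 49121/14400 7609/2400 521/160
  103477/25920 8233/2160 8107/2160 11771/3240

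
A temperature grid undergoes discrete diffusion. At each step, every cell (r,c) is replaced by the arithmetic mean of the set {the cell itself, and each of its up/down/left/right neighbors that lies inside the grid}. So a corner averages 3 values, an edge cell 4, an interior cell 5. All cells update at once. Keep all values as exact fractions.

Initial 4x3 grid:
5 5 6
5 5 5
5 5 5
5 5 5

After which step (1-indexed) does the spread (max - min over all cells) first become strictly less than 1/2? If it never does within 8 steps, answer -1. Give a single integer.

Step 1: max=16/3, min=5, spread=1/3
  -> spread < 1/2 first at step 1
Step 2: max=95/18, min=5, spread=5/18
Step 3: max=1121/216, min=5, spread=41/216
Step 4: max=133817/25920, min=5, spread=4217/25920
Step 5: max=7985149/1555200, min=36079/7200, spread=38417/311040
Step 6: max=477760211/93312000, min=722597/144000, spread=1903471/18662400
Step 7: max=28594589089/5598720000, min=21715759/4320000, spread=18038617/223948800
Step 8: max=1712884182851/335923200000, min=1956926759/388800000, spread=883978523/13436928000

Answer: 1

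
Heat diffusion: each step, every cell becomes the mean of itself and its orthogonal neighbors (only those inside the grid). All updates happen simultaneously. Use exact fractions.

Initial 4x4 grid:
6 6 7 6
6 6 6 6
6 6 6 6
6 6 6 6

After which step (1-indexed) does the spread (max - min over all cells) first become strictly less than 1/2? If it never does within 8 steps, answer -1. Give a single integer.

Step 1: max=19/3, min=6, spread=1/3
  -> spread < 1/2 first at step 1
Step 2: max=751/120, min=6, spread=31/120
Step 3: max=6691/1080, min=6, spread=211/1080
Step 4: max=664843/108000, min=6, spread=16843/108000
Step 5: max=5970643/972000, min=54079/9000, spread=130111/972000
Step 6: max=178602367/29160000, min=3247159/540000, spread=3255781/29160000
Step 7: max=5349153691/874800000, min=3251107/540000, spread=82360351/874800000
Step 8: max=160215316891/26244000000, min=585706441/97200000, spread=2074577821/26244000000

Answer: 1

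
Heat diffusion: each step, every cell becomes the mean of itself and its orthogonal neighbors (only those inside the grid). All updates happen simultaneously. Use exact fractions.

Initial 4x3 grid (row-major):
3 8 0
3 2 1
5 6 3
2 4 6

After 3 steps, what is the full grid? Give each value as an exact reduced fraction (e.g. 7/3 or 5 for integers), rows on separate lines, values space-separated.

Answer: 823/216 9529/2880 151/48
5267/1440 272/75 371/120
5711/1440 1489/400 2693/720
1715/432 1987/480 427/108

Derivation:
After step 1:
  14/3 13/4 3
  13/4 4 3/2
  4 4 4
  11/3 9/2 13/3
After step 2:
  67/18 179/48 31/12
  191/48 16/5 25/8
  179/48 41/10 83/24
  73/18 33/8 77/18
After step 3:
  823/216 9529/2880 151/48
  5267/1440 272/75 371/120
  5711/1440 1489/400 2693/720
  1715/432 1987/480 427/108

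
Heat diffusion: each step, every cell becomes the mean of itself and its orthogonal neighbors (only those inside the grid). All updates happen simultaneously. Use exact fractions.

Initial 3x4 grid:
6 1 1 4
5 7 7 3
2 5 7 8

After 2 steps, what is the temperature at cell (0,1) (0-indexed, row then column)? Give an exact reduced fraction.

Answer: 4

Derivation:
Step 1: cell (0,1) = 15/4
Step 2: cell (0,1) = 4
Full grid after step 2:
  17/4 4 11/3 137/36
  9/2 24/5 51/10 115/24
  19/4 21/4 23/4 73/12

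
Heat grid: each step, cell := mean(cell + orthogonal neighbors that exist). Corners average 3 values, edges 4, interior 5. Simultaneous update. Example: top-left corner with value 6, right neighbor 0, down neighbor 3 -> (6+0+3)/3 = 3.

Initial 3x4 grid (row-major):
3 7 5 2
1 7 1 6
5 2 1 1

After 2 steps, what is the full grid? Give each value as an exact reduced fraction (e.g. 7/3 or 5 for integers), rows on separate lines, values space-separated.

Answer: 79/18 991/240 211/48 127/36
209/60 417/100 151/50 27/8
125/36 169/60 35/12 77/36

Derivation:
After step 1:
  11/3 11/2 15/4 13/3
  4 18/5 4 5/2
  8/3 15/4 5/4 8/3
After step 2:
  79/18 991/240 211/48 127/36
  209/60 417/100 151/50 27/8
  125/36 169/60 35/12 77/36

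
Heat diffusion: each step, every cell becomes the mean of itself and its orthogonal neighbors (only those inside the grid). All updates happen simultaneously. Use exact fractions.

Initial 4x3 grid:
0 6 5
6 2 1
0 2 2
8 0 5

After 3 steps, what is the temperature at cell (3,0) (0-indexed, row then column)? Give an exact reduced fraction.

Answer: 6067/2160

Derivation:
Step 1: cell (3,0) = 8/3
Step 2: cell (3,0) = 125/36
Step 3: cell (3,0) = 6067/2160
Full grid after step 3:
  2423/720 14959/4800 267/80
  1137/400 6221/2000 1643/600
  11033/3600 5011/2000 4979/1800
  6067/2160 14149/4800 5387/2160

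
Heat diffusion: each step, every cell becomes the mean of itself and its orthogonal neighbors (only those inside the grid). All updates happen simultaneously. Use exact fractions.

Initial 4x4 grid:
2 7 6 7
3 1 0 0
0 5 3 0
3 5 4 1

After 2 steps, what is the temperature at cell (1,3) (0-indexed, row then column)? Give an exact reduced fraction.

Answer: 109/48

Derivation:
Step 1: cell (1,3) = 7/4
Step 2: cell (1,3) = 109/48
Full grid after step 2:
  19/6 81/20 23/6 133/36
  229/80 27/10 287/100 109/48
  583/240 77/25 229/100 409/240
  29/9 389/120 347/120 71/36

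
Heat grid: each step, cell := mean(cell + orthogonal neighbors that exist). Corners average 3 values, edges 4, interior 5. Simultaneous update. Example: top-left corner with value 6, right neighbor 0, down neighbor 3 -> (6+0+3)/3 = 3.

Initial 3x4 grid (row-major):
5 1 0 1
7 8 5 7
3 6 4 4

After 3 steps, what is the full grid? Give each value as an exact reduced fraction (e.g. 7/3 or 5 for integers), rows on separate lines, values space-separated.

Answer: 1213/270 29507/7200 25207/7200 3689/1080
72419/14400 6979/1500 12863/3000 57329/14400
11399/2160 9233/1800 1899/400 3311/720

Derivation:
After step 1:
  13/3 7/2 7/4 8/3
  23/4 27/5 24/5 17/4
  16/3 21/4 19/4 5
After step 2:
  163/36 899/240 763/240 26/9
  1249/240 247/50 419/100 1003/240
  49/9 311/60 99/20 14/3
After step 3:
  1213/270 29507/7200 25207/7200 3689/1080
  72419/14400 6979/1500 12863/3000 57329/14400
  11399/2160 9233/1800 1899/400 3311/720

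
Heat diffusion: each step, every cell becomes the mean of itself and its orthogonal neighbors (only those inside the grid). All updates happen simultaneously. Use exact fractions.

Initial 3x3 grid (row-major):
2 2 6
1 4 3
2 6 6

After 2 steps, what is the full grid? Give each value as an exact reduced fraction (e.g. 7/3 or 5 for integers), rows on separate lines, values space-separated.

Answer: 89/36 361/120 143/36
607/240 91/25 997/240
13/4 157/40 19/4

Derivation:
After step 1:
  5/3 7/2 11/3
  9/4 16/5 19/4
  3 9/2 5
After step 2:
  89/36 361/120 143/36
  607/240 91/25 997/240
  13/4 157/40 19/4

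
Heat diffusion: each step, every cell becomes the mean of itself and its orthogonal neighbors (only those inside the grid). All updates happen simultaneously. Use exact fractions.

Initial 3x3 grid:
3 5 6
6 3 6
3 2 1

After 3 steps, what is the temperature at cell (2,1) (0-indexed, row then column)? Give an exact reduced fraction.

Answer: 48113/14400

Derivation:
Step 1: cell (2,1) = 9/4
Step 2: cell (2,1) = 799/240
Step 3: cell (2,1) = 48113/14400
Full grid after step 3:
  589/135 62413/14400 9829/2160
  55063/14400 8077/2000 14147/3600
  1921/540 48113/14400 2563/720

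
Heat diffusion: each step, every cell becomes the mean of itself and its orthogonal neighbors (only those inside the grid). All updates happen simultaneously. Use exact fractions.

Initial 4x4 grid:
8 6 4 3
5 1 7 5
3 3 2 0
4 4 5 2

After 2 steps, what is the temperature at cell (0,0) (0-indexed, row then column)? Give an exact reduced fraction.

Step 1: cell (0,0) = 19/3
Step 2: cell (0,0) = 46/9
Full grid after step 2:
  46/9 1229/240 351/80 17/4
  281/60 99/25 407/100 69/20
  107/30 363/100 153/50 44/15
  137/36 811/240 779/240 47/18

Answer: 46/9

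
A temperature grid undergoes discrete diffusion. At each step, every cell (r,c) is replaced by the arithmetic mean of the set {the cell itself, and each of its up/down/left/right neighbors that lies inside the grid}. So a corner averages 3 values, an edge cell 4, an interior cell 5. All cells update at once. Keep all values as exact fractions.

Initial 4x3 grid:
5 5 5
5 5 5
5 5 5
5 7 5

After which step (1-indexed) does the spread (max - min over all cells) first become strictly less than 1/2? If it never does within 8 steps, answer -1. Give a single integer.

Step 1: max=17/3, min=5, spread=2/3
Step 2: max=667/120, min=5, spread=67/120
Step 3: max=5837/1080, min=5, spread=437/1080
  -> spread < 1/2 first at step 3
Step 4: max=2317531/432000, min=2509/500, spread=29951/86400
Step 5: max=20655821/3888000, min=17033/3375, spread=206761/777600
Step 6: max=8232195571/1555200000, min=13665671/2700000, spread=14430763/62208000
Step 7: max=491667741689/93312000000, min=1097652727/216000000, spread=139854109/746496000
Step 8: max=29416071890251/5598720000000, min=99051228977/19440000000, spread=7114543559/44789760000

Answer: 3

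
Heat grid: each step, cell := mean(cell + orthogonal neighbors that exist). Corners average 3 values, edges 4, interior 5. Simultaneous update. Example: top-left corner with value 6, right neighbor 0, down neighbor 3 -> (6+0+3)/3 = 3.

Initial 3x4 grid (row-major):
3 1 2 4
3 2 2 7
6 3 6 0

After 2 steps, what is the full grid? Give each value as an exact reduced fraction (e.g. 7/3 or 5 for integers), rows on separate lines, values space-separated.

After step 1:
  7/3 2 9/4 13/3
  7/2 11/5 19/5 13/4
  4 17/4 11/4 13/3
After step 2:
  47/18 527/240 743/240 59/18
  361/120 63/20 57/20 943/240
  47/12 33/10 227/60 31/9

Answer: 47/18 527/240 743/240 59/18
361/120 63/20 57/20 943/240
47/12 33/10 227/60 31/9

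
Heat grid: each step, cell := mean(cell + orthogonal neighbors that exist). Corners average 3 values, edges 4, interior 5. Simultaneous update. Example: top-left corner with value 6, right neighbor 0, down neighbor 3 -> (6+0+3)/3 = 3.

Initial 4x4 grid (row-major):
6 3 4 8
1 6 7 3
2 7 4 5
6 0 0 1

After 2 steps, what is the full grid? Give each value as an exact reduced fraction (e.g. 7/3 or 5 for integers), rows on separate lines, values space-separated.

Answer: 71/18 1103/240 401/80 65/12
953/240 219/50 509/100 47/10
853/240 409/100 177/50 39/10
119/36 329/120 111/40 13/6

Derivation:
After step 1:
  10/3 19/4 11/2 5
  15/4 24/5 24/5 23/4
  4 19/5 23/5 13/4
  8/3 13/4 5/4 2
After step 2:
  71/18 1103/240 401/80 65/12
  953/240 219/50 509/100 47/10
  853/240 409/100 177/50 39/10
  119/36 329/120 111/40 13/6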